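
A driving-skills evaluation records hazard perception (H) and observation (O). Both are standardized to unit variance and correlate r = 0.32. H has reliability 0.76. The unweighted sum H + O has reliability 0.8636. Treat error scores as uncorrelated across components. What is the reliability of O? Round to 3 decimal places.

0.880

Var(H+O) = 2 + 2·0.32 = 2.640.
True-score variance = ρ_H + ρ_O + 2·0.32, so 0.8636 = (0.76 + ρ_O + 0.64) / 2.640.
ρ_O = 0.8636·2.640 − 0.76 − 0.64 = 0.880.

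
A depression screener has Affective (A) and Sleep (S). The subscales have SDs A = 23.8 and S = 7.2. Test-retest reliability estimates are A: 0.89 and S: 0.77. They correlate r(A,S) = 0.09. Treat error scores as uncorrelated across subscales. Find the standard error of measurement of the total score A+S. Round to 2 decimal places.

8.62

Var(total) = 618.28 + 30.8448 = 649.125.
True-score variance = 544.048 + 30.8448 = 574.893, so reliability = 0.8856.
Error variance = 649.125 − 574.893 = 74.2316; SEM = √74.2316 = 8.62.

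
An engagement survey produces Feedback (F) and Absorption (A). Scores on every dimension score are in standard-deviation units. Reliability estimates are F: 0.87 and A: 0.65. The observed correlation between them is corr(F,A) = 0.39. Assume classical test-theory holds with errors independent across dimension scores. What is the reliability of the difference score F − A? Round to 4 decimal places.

Var(F−A) = 1 + 1 − 2·0.39 = 2 − 0.78 = 1.22.
Under uncorrelated errors the observed covariances equal the true-score covariances, so only the own-variance terms attenuate.
True-score variance = [0.87 + 0.65] − 0.78 = 1.52 − 0.78 = 0.74.
Reliability = 0.74 / 1.22 = 0.6066.

0.6066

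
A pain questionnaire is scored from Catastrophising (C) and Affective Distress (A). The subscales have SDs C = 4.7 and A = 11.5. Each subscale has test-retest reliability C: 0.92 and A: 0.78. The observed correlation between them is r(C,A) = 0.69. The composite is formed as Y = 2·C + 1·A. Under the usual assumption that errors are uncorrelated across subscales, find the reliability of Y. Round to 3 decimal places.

0.902

Var(Y) = 2²·4.7² + 11.5² + 2·[2·4.7·11.5·0.69] = 220.61 + 149.178 = 369.788.
Because errors are independent across components, Cov(Tᵢ,Tⱼ) = Cov(Xᵢ,Xⱼ); the off-diagonal part of the true-score variance is the same as above.
True-score variance = [2²·4.7²·0.92 + 11.5²·0.78] + 149.178 = 184.446 + 149.178 = 333.624.
Reliability = 333.624 / 369.788 = 0.902.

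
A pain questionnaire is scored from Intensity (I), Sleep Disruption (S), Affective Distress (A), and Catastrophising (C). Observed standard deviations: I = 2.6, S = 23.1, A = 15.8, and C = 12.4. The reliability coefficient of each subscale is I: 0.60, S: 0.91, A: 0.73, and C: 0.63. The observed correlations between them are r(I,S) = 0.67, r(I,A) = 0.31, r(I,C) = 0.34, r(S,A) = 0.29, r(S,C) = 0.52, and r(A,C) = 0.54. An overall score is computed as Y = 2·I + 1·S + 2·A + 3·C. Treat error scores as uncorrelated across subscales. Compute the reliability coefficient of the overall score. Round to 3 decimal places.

Var(Y) = 2²·2.6² + 23.1² + 2²·15.8² + 3²·12.4² + 2·[2·2.6·23.1·0.67 + 4·2.6·15.8·0.31 + 6·2.6·12.4·0.34 + 2·23.1·15.8·0.29 + 3·23.1·12.4·0.52 + 6·15.8·12.4·0.54] = 2943.05 + 2981.01 = 5924.06.
Because errors are independent across components, Cov(Tᵢ,Tⱼ) = Cov(Xᵢ,Xⱼ); the off-diagonal part of the true-score variance is the same as above.
True-score variance = [2²·2.6²·0.60 + 23.1²·0.91 + 2²·15.8²·0.73 + 3²·12.4²·0.63] + 2981.01 = 2102.58 + 2981.01 = 5083.59.
Reliability = 5083.59 / 5924.06 = 0.858.

0.858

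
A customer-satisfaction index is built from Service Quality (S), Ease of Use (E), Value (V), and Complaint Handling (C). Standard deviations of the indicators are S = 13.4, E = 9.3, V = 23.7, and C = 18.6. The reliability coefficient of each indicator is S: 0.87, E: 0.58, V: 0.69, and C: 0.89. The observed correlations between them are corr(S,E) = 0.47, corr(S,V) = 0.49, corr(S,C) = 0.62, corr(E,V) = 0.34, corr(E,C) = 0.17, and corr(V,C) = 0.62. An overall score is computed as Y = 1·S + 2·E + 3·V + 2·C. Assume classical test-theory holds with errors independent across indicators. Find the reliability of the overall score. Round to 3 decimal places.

Var(Y) = 13.4² + 2²·9.3² + 3²·23.7² + 2²·18.6² + 2·[2·13.4·9.3·0.47 + 3·13.4·23.7·0.49 + 2·13.4·18.6·0.62 + 6·9.3·23.7·0.34 + 4·9.3·18.6·0.17 + 6·23.7·18.6·0.62] = 6964.57 + 6200.31 = 13164.9.
Because errors are independent across components, Cov(Tᵢ,Tⱼ) = Cov(Xᵢ,Xⱼ); the off-diagonal part of the true-score variance is the same as above.
True-score variance = [13.4²·0.87 + 2²·9.3²·0.58 + 3²·23.7²·0.69 + 2²·18.6²·0.89] + 6200.31 = 5076.59 + 6200.31 = 11276.9.
Reliability = 11276.9 / 13164.9 = 0.857.

0.857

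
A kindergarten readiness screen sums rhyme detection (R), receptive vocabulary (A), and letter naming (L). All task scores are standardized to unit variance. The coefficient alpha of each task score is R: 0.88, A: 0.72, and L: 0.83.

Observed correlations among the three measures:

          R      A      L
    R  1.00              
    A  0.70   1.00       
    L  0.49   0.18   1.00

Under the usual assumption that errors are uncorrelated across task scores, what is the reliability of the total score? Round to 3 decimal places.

Var(R+A+L) = 3 + 2·[0.70 + 0.49 + 0.18] = 3 + 2.74 = 5.74.
Under uncorrelated errors the observed covariances equal the true-score covariances, so only the own-variance terms attenuate.
True-score variance = [0.88 + 0.72 + 0.83] + 2.74 = 2.43 + 2.74 = 5.17.
Reliability = 5.17 / 5.74 = 0.901.

0.901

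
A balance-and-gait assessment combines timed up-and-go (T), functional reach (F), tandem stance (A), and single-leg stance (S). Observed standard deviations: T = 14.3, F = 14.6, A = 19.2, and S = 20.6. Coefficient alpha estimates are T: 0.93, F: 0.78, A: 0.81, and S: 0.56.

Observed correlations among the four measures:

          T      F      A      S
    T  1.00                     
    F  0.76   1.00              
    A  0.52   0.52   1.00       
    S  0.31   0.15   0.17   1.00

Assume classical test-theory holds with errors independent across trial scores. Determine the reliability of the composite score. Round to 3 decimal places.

Var(T+F+A+S) = 14.3² + 14.6² + 19.2² + 20.6² + 2·[14.3·14.6·0.76 + 14.3·19.2·0.52 + 14.3·20.6·0.31 + 14.6·19.2·0.52 + 14.6·20.6·0.15 + 19.2·20.6·0.17] = 1210.65 + 1301.77 = 2512.42.
Under uncorrelated errors the observed covariances equal the true-score covariances, so only the own-variance terms attenuate.
True-score variance = [14.3²·0.93 + 14.6²·0.78 + 19.2²·0.81 + 20.6²·0.56] + 1301.77 = 892.681 + 1301.77 = 2194.45.
Reliability = 2194.45 / 2512.42 = 0.873.

0.873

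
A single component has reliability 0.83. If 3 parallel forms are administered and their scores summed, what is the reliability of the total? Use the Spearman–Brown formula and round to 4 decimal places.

ρ_k = kρ / (1 + (k−1)ρ) = 3·0.83 / (1 + 2·0.83) = 2.490 / 2.660 = 0.9361.

0.9361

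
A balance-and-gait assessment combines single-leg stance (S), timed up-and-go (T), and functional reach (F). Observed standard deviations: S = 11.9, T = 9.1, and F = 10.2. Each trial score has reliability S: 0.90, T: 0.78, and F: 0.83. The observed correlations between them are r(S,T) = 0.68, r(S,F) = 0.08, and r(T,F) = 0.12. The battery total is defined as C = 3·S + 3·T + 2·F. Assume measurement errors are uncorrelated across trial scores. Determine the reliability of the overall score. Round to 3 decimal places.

Var(C) = 3²·11.9² + 3²·9.1² + 2²·10.2² + 2·[9·11.9·9.1·0.68 + 6·11.9·10.2·0.08 + 6·9.1·10.2·0.12] = 2435.94 + 1575.66 = 4011.6.
Under uncorrelated errors the observed covariances equal the true-score covariances, so only the own-variance terms attenuate.
True-score variance = [3²·11.9²·0.90 + 3²·9.1²·0.78 + 2²·10.2²·0.83] + 1575.66 = 2073.78 + 1575.66 = 3649.44.
Reliability = 3649.44 / 4011.6 = 0.910.

0.910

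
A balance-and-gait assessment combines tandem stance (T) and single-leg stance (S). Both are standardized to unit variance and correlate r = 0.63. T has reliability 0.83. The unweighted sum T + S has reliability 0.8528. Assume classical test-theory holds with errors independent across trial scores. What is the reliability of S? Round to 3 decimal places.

Var(T+S) = 2 + 2·0.63 = 3.260.
True-score variance = ρ_T + ρ_S + 2·0.63, so 0.8528 = (0.83 + ρ_S + 1.26) / 3.260.
ρ_S = 0.8528·3.260 − 0.83 − 1.26 = 0.690.

0.690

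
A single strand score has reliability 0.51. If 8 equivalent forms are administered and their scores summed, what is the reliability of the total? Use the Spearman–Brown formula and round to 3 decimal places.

0.893

ρ_k = kρ / (1 + (k−1)ρ) = 8·0.51 / (1 + 7·0.51) = 4.080 / 4.570 = 0.893.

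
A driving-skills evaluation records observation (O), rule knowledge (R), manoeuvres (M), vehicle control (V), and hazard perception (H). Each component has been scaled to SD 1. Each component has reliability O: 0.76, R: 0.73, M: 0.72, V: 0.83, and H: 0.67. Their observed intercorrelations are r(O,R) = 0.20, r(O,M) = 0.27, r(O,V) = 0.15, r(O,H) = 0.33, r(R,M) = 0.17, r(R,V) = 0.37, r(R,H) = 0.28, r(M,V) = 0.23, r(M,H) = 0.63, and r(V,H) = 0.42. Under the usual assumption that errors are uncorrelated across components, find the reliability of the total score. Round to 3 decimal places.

Var(O+R+M+V+H) = 5 + 2·[0.20 + 0.27 + 0.15 + 0.33 + 0.17 + 0.37 + 0.28 + 0.23 + 0.63 + 0.42] = 5 + 6.1 = 11.1.
Because errors are independent across components, Cov(Tᵢ,Tⱼ) = Cov(Xᵢ,Xⱼ); the off-diagonal part of the true-score variance is the same as above.
True-score variance = [0.76 + 0.73 + 0.72 + 0.83 + 0.67] + 6.1 = 3.71 + 6.1 = 9.81.
Reliability = 9.81 / 11.1 = 0.884.

0.884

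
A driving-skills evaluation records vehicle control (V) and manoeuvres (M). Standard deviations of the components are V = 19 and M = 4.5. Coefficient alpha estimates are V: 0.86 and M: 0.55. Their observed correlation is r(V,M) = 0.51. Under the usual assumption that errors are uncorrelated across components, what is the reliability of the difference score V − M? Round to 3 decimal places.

Var(V−M) = 19² + 4.5² − 2·19·4.5·0.51 = 381.25 − 87.21 = 294.04.
Under uncorrelated errors the observed covariances equal the true-score covariances, so only the own-variance terms attenuate.
True-score variance = [19²·0.86 + 4.5²·0.55] − 87.21 = 321.597 − 87.21 = 234.387.
Reliability = 234.387 / 294.04 = 0.797.

0.797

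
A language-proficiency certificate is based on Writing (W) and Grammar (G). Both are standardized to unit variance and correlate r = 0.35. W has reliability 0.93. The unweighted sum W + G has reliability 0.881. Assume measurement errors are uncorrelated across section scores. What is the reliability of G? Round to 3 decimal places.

0.749

Var(W+G) = 2 + 2·0.35 = 2.700.
True-score variance = ρ_W + ρ_G + 2·0.35, so 0.881 = (0.93 + ρ_G + 0.70) / 2.700.
ρ_G = 0.881·2.700 − 0.93 − 0.70 = 0.749.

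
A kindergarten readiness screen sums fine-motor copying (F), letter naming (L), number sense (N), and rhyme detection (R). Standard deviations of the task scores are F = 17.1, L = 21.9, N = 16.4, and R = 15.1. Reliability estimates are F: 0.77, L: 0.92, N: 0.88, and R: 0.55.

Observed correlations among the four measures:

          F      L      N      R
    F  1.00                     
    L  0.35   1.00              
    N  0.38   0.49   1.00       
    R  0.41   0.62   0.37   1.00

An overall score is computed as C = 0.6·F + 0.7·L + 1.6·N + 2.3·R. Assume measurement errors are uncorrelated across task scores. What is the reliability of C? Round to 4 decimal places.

0.8538

Var(C) = 0.6²·17.1² + 0.7²·21.9² + 1.6²·16.4² + 2.3²·15.1² + 2·[0.42·17.1·21.9·0.35 + 0.96·17.1·16.4·0.38 + 1.38·17.1·15.1·0.41 + 1.12·21.9·16.4·0.49 + 1.61·21.9·15.1·0.62 + 3.68·16.4·15.1·0.37] = 2234.99 + 2335.68 = 4570.66.
Because errors are independent across components, Cov(Tᵢ,Tⱼ) = Cov(Xᵢ,Xⱼ); the off-diagonal part of the true-score variance is the same as above.
True-score variance = [0.6²·17.1²·0.77 + 0.7²·21.9²·0.92 + 1.6²·16.4²·0.88 + 2.3²·15.1²·0.55] + 2335.68 = 1566.57 + 2335.68 = 3902.25.
Reliability = 3902.25 / 4570.66 = 0.8538.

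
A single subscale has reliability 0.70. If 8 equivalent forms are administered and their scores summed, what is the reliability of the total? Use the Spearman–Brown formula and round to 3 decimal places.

0.949

ρ_k = kρ / (1 + (k−1)ρ) = 8·0.70 / (1 + 7·0.70) = 5.600 / 5.900 = 0.949.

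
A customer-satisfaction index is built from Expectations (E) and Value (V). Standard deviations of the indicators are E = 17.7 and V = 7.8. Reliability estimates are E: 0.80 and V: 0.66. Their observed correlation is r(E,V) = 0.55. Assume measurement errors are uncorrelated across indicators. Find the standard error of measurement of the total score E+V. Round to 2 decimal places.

9.13

Var(total) = 374.13 + 151.866 = 525.996.
True-score variance = 290.786 + 151.866 = 442.652, so reliability = 0.8416.
Error variance = 525.996 − 442.652 = 83.3436; SEM = √83.3436 = 9.13.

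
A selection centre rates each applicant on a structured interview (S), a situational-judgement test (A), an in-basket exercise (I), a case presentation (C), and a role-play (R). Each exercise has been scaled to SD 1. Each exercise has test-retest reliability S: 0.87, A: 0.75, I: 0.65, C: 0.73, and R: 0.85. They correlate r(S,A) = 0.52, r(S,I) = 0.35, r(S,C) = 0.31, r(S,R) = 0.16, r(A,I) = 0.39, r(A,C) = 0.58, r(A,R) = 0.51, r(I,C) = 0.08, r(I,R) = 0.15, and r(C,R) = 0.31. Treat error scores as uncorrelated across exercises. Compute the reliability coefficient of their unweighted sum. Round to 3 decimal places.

0.902

Var(S+A+I+C+R) = 5 + 2·[0.52 + 0.35 + 0.31 + 0.16 + 0.39 + 0.58 + 0.51 + 0.08 + 0.15 + 0.31] = 5 + 6.72 = 11.72.
Because errors are independent across components, Cov(Tᵢ,Tⱼ) = Cov(Xᵢ,Xⱼ); the off-diagonal part of the true-score variance is the same as above.
True-score variance = [0.87 + 0.75 + 0.65 + 0.73 + 0.85] + 6.72 = 3.85 + 6.72 = 10.57.
Reliability = 10.57 / 11.72 = 0.902.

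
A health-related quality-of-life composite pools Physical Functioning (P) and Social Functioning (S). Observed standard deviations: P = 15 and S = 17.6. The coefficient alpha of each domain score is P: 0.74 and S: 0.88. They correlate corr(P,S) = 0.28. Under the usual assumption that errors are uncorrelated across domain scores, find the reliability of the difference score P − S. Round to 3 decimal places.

0.753

Var(P−S) = 15² + 17.6² − 2·15·17.6·0.28 = 534.76 − 147.84 = 386.92.
Because errors are independent across components, Cov(Tᵢ,Tⱼ) = Cov(Xᵢ,Xⱼ); the off-diagonal part of the true-score variance is the same as above.
True-score variance = [15²·0.74 + 17.6²·0.88] − 147.84 = 439.089 − 147.84 = 291.249.
Reliability = 291.249 / 386.92 = 0.753.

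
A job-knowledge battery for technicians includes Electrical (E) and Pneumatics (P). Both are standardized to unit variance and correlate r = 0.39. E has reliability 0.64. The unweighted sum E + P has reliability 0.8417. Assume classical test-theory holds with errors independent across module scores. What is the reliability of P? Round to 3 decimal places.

Var(E+P) = 2 + 2·0.39 = 2.780.
True-score variance = ρ_E + ρ_P + 2·0.39, so 0.8417 = (0.64 + ρ_P + 0.78) / 2.780.
ρ_P = 0.8417·2.780 − 0.64 − 0.78 = 0.920.

0.920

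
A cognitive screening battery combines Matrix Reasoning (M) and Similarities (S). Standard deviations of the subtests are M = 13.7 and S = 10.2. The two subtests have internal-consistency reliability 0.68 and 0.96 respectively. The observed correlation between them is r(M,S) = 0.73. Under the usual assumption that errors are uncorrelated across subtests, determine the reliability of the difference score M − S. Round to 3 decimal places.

Var(M−S) = 13.7² + 10.2² − 2·13.7·10.2·0.73 = 291.73 − 204.02 = 87.7096.
Because errors are independent across components, Cov(Tᵢ,Tⱼ) = Cov(Xᵢ,Xⱼ); the off-diagonal part of the true-score variance is the same as above.
True-score variance = [13.7²·0.68 + 10.2²·0.96] − 204.02 = 227.508 − 204.02 = 23.4872.
Reliability = 23.4872 / 87.7096 = 0.268.

0.268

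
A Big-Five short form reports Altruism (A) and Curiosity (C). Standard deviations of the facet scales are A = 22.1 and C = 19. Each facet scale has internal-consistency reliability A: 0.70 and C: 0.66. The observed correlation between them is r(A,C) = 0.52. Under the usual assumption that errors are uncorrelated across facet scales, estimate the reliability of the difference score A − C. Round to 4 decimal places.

0.3476

Var(A−C) = 22.1² + 19² − 2·22.1·19·0.52 = 849.41 − 436.696 = 412.714.
Under uncorrelated errors the observed covariances equal the true-score covariances, so only the own-variance terms attenuate.
True-score variance = [22.1²·0.70 + 19²·0.66] − 436.696 = 580.147 − 436.696 = 143.451.
Reliability = 143.451 / 412.714 = 0.3476.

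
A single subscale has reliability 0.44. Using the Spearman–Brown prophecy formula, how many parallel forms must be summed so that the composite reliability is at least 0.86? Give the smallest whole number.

8

k ≥ ρ*(1−ρ₁)/(ρ₁(1−ρ*)) = 0.86·0.56 / (0.44·0.14) = 7.818.
Smallest integer k = 8.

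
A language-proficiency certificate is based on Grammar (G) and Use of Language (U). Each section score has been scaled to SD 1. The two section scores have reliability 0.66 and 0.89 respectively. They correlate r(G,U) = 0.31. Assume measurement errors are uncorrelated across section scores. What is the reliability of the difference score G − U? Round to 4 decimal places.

0.6739

Var(G−U) = 1 + 1 − 2·0.31 = 2 − 0.62 = 1.38.
Under uncorrelated errors the observed covariances equal the true-score covariances, so only the own-variance terms attenuate.
True-score variance = [0.66 + 0.89] − 0.62 = 1.55 − 0.62 = 0.93.
Reliability = 0.93 / 1.38 = 0.6739.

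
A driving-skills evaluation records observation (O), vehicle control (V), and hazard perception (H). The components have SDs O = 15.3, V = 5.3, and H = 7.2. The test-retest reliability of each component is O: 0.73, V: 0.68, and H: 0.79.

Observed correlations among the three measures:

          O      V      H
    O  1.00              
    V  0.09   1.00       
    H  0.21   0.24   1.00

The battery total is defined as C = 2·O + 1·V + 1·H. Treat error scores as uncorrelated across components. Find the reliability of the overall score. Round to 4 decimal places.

Var(C) = 2²·15.3² + 5.3² + 7.2² + 2·[2·15.3·5.3·0.09 + 2·15.3·7.2·0.21 + 5.3·7.2·0.24] = 1016.29 + 140.044 = 1156.33.
Under uncorrelated errors the observed covariances equal the true-score covariances, so only the own-variance terms attenuate.
True-score variance = [2²·15.3²·0.73 + 5.3²·0.68 + 7.2²·0.79] + 140.044 = 743.598 + 140.044 = 883.641.
Reliability = 883.641 / 1156.33 = 0.7642.

0.7642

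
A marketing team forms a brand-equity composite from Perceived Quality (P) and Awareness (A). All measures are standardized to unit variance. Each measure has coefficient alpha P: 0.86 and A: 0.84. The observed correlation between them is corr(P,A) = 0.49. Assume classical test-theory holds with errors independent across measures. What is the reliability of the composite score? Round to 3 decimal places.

0.899

Var(P+A) = 2 + 2·[0.49] = 2 + 0.98 = 2.98.
Under uncorrelated errors the observed covariances equal the true-score covariances, so only the own-variance terms attenuate.
True-score variance = [0.86 + 0.84] + 0.98 = 1.7 + 0.98 = 2.68.
Reliability = 2.68 / 2.98 = 0.899.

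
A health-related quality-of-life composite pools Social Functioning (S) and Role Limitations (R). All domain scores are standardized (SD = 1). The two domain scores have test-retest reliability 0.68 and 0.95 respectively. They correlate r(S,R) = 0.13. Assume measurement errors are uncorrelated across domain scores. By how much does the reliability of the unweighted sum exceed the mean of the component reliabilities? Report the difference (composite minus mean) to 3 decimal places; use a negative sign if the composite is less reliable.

Var(sum) = 2 + 0.26 = 2.26; true-score variance = 1.63 + 0.26 = 1.89; composite reliability = 0.8363.
Mean component reliability = 0.8150.
Difference = 0.8363 − 0.8150 = 0.021.

0.021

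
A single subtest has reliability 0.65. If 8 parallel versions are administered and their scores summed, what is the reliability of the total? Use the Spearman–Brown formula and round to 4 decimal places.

ρ_k = kρ / (1 + (k−1)ρ) = 8·0.65 / (1 + 7·0.65) = 5.200 / 5.550 = 0.9369.

0.9369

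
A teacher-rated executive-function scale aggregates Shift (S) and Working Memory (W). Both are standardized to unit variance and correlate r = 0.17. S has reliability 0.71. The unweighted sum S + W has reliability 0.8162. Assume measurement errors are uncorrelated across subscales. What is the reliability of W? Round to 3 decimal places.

0.860

Var(S+W) = 2 + 2·0.17 = 2.340.
True-score variance = ρ_S + ρ_W + 2·0.17, so 0.8162 = (0.71 + ρ_W + 0.34) / 2.340.
ρ_W = 0.8162·2.340 − 0.71 − 0.34 = 0.860.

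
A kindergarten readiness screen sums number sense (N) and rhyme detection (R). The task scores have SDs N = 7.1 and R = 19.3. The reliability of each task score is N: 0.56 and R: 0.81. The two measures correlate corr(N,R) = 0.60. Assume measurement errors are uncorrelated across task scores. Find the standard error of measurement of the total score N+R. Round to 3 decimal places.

Var(total) = 422.9 + 164.436 = 587.336.
True-score variance = 329.947 + 164.436 = 494.383, so reliability = 0.8417.
Error variance = 587.336 − 494.383 = 92.9535; SEM = √92.9535 = 9.641.

9.641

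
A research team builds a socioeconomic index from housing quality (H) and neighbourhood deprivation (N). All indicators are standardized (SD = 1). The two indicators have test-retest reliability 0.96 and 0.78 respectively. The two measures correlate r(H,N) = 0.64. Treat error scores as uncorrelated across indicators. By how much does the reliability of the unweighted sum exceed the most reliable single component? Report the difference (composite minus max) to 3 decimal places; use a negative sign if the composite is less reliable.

-0.039

Var(sum) = 2 + 1.28 = 3.28; true-score variance = 1.74 + 1.28 = 3.02; composite reliability = 0.9207.
Max component reliability = 0.9600.
Difference = 0.9207 − 0.9600 = -0.039.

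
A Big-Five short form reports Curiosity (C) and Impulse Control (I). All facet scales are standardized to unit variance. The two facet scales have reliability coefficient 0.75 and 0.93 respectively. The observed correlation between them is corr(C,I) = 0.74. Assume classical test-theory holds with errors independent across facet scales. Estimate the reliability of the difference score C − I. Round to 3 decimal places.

Var(C−I) = 1 + 1 − 2·0.74 = 2 − 1.48 = 0.52.
With uncorrelated errors the cross-covariances are all true-score covariance, so they carry over unchanged; only the diagonal terms shrink to ρᵢσᵢ².
True-score variance = [0.75 + 0.93] − 1.48 = 1.68 − 1.48 = 0.2.
Reliability = 0.2 / 0.52 = 0.385.

0.385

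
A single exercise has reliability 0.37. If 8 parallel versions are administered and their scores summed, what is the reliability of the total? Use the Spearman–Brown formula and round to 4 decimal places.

0.8245

ρ_k = kρ / (1 + (k−1)ρ) = 8·0.37 / (1 + 7·0.37) = 2.960 / 3.590 = 0.8245.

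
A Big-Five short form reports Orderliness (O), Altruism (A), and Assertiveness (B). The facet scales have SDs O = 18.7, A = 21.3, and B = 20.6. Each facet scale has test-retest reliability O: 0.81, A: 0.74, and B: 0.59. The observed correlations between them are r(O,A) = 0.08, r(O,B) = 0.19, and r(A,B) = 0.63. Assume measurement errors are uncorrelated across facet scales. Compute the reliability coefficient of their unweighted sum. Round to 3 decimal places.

Var(O+A+B) = 18.7² + 21.3² + 20.6² + 2·[18.7·21.3·0.08 + 18.7·20.6·0.19 + 21.3·20.6·0.63] = 1227.74 + 762.976 = 1990.72.
Because errors are independent across components, Cov(Tᵢ,Tⱼ) = Cov(Xᵢ,Xⱼ); the off-diagonal part of the true-score variance is the same as above.
True-score variance = [18.7²·0.81 + 21.3²·0.74 + 20.6²·0.59] + 762.976 = 869.352 + 762.976 = 1632.33.
Reliability = 1632.33 / 1990.72 = 0.820.

0.820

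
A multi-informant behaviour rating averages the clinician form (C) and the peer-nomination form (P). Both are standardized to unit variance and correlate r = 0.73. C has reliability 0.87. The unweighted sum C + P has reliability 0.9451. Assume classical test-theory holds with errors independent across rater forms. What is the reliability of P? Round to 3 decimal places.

0.940

Var(C+P) = 2 + 2·0.73 = 3.460.
True-score variance = ρ_C + ρ_P + 2·0.73, so 0.9451 = (0.87 + ρ_P + 1.46) / 3.460.
ρ_P = 0.9451·3.460 − 0.87 − 1.46 = 0.940.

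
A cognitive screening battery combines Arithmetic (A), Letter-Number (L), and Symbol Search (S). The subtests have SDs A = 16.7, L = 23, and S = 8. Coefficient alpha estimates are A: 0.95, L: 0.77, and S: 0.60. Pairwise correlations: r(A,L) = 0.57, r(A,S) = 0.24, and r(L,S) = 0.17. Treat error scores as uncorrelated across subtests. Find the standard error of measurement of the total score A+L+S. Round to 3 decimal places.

12.697

Var(total) = 871.89 + 564.562 = 1436.45.
True-score variance = 710.675 + 564.562 = 1275.24, so reliability = 0.8878.
Error variance = 1436.45 − 1275.24 = 161.215; SEM = √161.215 = 12.697.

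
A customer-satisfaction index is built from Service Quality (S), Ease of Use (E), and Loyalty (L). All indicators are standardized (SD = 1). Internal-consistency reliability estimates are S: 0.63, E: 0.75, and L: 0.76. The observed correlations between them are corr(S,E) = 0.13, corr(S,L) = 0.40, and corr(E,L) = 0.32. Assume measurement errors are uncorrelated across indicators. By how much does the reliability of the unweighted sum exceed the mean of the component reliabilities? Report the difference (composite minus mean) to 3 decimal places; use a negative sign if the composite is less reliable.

0.104

Var(sum) = 3 + 1.7 = 4.7; true-score variance = 2.14 + 1.7 = 3.84; composite reliability = 0.8170.
Mean component reliability = 0.7133.
Difference = 0.8170 − 0.7133 = 0.104.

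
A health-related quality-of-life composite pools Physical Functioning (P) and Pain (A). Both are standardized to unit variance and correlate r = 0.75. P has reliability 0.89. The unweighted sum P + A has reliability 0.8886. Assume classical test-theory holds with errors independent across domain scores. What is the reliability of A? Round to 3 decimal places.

Var(P+A) = 2 + 2·0.75 = 3.500.
True-score variance = ρ_P + ρ_A + 2·0.75, so 0.8886 = (0.89 + ρ_A + 1.50) / 3.500.
ρ_A = 0.8886·3.500 − 0.89 − 1.50 = 0.720.

0.720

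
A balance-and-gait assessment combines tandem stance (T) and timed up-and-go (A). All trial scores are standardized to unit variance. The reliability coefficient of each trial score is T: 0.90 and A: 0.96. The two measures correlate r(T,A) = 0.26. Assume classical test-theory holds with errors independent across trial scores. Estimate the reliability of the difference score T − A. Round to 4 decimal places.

Var(T−A) = 1 + 1 − 2·0.26 = 2 − 0.52 = 1.48.
Under uncorrelated errors the observed covariances equal the true-score covariances, so only the own-variance terms attenuate.
True-score variance = [0.90 + 0.96] − 0.52 = 1.86 − 0.52 = 1.34.
Reliability = 1.34 / 1.48 = 0.9054.

0.9054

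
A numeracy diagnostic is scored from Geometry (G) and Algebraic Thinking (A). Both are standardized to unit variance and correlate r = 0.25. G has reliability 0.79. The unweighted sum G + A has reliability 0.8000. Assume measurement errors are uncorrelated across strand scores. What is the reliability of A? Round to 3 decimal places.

Var(G+A) = 2 + 2·0.25 = 2.500.
True-score variance = ρ_G + ρ_A + 2·0.25, so 0.8000 = (0.79 + ρ_A + 0.50) / 2.500.
ρ_A = 0.8000·2.500 − 0.79 − 0.50 = 0.710.

0.710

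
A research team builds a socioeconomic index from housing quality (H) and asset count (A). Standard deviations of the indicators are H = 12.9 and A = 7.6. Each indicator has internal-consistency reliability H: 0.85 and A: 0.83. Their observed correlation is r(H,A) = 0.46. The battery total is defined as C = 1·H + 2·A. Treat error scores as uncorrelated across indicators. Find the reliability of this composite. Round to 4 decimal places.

Var(C) = 12.9² + 2²·7.6² + 2·[2·12.9·7.6·0.46] = 397.45 + 180.394 = 577.844.
Under uncorrelated errors the observed covariances equal the true-score covariances, so only the own-variance terms attenuate.
True-score variance = [12.9²·0.85 + 2²·7.6²·0.83] + 180.394 = 333.212 + 180.394 = 513.605.
Reliability = 513.605 / 577.844 = 0.8888.

0.8888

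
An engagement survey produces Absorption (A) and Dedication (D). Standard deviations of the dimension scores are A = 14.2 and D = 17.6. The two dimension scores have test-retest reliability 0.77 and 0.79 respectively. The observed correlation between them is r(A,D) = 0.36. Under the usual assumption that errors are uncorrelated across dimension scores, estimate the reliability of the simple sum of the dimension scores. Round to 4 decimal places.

0.8388

Var(A+D) = 14.2² + 17.6² + 2·[14.2·17.6·0.36] = 511.4 + 179.942 = 691.342.
With uncorrelated errors the cross-covariances are all true-score covariance, so they carry over unchanged; only the diagonal terms shrink to ρᵢσᵢ².
True-score variance = [14.2²·0.77 + 17.6²·0.79] + 179.942 = 399.973 + 179.942 = 579.916.
Reliability = 579.916 / 691.342 = 0.8388.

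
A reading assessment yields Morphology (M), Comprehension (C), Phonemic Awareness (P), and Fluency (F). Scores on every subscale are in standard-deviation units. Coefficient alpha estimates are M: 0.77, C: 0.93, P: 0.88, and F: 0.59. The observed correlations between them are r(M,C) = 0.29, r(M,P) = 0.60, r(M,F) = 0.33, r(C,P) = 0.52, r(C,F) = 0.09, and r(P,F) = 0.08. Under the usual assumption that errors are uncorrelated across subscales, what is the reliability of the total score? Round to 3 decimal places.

0.894

Var(M+C+P+F) = 4 + 2·[0.29 + 0.60 + 0.33 + 0.52 + 0.09 + 0.08] = 4 + 3.82 = 7.82.
Because errors are independent across components, Cov(Tᵢ,Tⱼ) = Cov(Xᵢ,Xⱼ); the off-diagonal part of the true-score variance is the same as above.
True-score variance = [0.77 + 0.93 + 0.88 + 0.59] + 3.82 = 3.17 + 3.82 = 6.99.
Reliability = 6.99 / 7.82 = 0.894.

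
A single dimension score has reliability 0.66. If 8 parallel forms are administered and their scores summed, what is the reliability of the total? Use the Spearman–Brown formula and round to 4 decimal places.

ρ_k = kρ / (1 + (k−1)ρ) = 8·0.66 / (1 + 7·0.66) = 5.280 / 5.620 = 0.9395.

0.9395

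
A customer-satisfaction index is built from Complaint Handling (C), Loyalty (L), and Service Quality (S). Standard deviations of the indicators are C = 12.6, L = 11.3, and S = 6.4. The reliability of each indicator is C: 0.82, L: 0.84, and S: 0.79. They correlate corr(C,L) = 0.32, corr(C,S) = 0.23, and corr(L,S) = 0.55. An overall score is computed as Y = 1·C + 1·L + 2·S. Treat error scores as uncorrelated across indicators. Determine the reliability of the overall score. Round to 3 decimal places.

Var(Y) = 12.6² + 11.3² + 2²·6.4² + 2·[12.6·11.3·0.32 + 2·12.6·6.4·0.23 + 2·11.3·6.4·0.55] = 450.29 + 324.416 = 774.706.
With uncorrelated errors the cross-covariances are all true-score covariance, so they carry over unchanged; only the diagonal terms shrink to ρᵢσᵢ².
True-score variance = [12.6²·0.82 + 11.3²·0.84 + 2²·6.4²·0.79] + 324.416 = 366.876 + 324.416 = 691.292.
Reliability = 691.292 / 774.706 = 0.892.

0.892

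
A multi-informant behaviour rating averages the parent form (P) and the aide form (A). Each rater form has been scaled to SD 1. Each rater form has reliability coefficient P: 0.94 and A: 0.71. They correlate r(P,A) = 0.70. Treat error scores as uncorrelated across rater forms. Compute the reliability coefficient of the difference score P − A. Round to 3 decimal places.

Var(P−A) = 1 + 1 − 2·0.70 = 2 − 1.4 = 0.6.
With uncorrelated errors the cross-covariances are all true-score covariance, so they carry over unchanged; only the diagonal terms shrink to ρᵢσᵢ².
True-score variance = [0.94 + 0.71] − 1.4 = 1.65 − 1.4 = 0.25.
Reliability = 0.25 / 0.6 = 0.417.

0.417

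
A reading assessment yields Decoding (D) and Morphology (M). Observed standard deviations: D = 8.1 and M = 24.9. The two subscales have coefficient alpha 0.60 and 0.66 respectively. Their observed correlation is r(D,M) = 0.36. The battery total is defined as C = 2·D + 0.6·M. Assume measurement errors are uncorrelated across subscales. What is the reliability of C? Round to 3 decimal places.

Var(C) = 2²·8.1² + 0.6²·24.9² + 2·[1.2·8.1·24.9·0.36] = 485.644 + 174.26 = 659.904.
Because errors are independent across components, Cov(Tᵢ,Tⱼ) = Cov(Xᵢ,Xⱼ); the off-diagonal part of the true-score variance is the same as above.
True-score variance = [2²·8.1²·0.60 + 0.6²·24.9²·0.66] + 174.26 = 304.778 + 174.26 = 479.039.
Reliability = 479.039 / 659.904 = 0.726.

0.726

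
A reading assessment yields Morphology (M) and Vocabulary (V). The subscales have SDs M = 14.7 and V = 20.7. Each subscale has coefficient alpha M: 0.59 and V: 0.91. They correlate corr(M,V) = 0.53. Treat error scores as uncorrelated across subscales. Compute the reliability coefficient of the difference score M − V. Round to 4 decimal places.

0.6051

Var(M−V) = 14.7² + 20.7² − 2·14.7·20.7·0.53 = 644.58 − 322.547 = 322.033.
Because errors are independent across components, Cov(Tᵢ,Tⱼ) = Cov(Xᵢ,Xⱼ); the off-diagonal part of the true-score variance is the same as above.
True-score variance = [14.7²·0.59 + 20.7²·0.91] − 322.547 = 517.419 − 322.547 = 194.872.
Reliability = 194.872 / 322.033 = 0.6051.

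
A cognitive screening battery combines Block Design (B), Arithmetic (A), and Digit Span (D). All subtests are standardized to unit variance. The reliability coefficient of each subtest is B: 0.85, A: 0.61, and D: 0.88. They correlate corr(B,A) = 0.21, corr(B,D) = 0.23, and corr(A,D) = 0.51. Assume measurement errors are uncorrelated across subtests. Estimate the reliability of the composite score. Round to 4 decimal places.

Var(B+A+D) = 3 + 2·[0.21 + 0.23 + 0.51] = 3 + 1.9 = 4.9.
Under uncorrelated errors the observed covariances equal the true-score covariances, so only the own-variance terms attenuate.
True-score variance = [0.85 + 0.61 + 0.88] + 1.9 = 2.34 + 1.9 = 4.24.
Reliability = 4.24 / 4.9 = 0.8653.

0.8653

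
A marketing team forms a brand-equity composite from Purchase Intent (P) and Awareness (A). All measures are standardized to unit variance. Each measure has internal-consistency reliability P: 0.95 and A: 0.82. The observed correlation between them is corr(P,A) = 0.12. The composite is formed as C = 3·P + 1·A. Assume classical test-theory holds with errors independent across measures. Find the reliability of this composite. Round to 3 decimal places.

Var(C) = 3² + 1 + 2·[3·0.12] = 10 + 0.72 = 10.72.
Under uncorrelated errors the observed covariances equal the true-score covariances, so only the own-variance terms attenuate.
True-score variance = [3²·0.95 + 0.82] + 0.72 = 9.37 + 0.72 = 10.09.
Reliability = 10.09 / 10.72 = 0.941.

0.941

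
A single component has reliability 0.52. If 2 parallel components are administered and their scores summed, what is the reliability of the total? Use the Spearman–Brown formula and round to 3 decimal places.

0.684

ρ_k = kρ / (1 + (k−1)ρ) = 2·0.52 / (1 + 1·0.52) = 1.040 / 1.520 = 0.684.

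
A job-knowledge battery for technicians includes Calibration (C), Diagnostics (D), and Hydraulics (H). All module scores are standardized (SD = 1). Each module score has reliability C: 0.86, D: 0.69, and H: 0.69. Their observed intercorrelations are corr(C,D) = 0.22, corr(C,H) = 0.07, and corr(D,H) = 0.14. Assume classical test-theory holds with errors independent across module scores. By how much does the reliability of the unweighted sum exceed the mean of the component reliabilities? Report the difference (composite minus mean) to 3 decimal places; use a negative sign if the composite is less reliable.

0.056

Var(sum) = 3 + 0.86 = 3.86; true-score variance = 2.24 + 0.86 = 3.1; composite reliability = 0.8031.
Mean component reliability = 0.7467.
Difference = 0.8031 − 0.7467 = 0.056.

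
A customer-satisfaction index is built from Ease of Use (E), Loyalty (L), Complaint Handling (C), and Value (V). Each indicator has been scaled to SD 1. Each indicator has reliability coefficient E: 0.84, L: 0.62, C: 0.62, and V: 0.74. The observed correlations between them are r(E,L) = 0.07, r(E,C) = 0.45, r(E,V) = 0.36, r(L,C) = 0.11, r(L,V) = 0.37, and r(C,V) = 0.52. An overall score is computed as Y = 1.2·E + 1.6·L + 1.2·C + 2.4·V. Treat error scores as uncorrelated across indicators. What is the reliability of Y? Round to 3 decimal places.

0.846

Var(Y) = 1.2² + 1.6² + 1.2² + 2.4² + 2·[1.92·0.07 + 1.44·0.45 + 2.88·0.36 + 1.92·0.11 + 3.84·0.37 + 2.88·0.52] = 11.2 + 9.8976 = 21.0976.
Because errors are independent across components, Cov(Tᵢ,Tⱼ) = Cov(Xᵢ,Xⱼ); the off-diagonal part of the true-score variance is the same as above.
True-score variance = [1.2²·0.84 + 1.6²·0.62 + 1.2²·0.62 + 2.4²·0.74] + 9.8976 = 7.952 + 9.8976 = 17.8496.
Reliability = 17.8496 / 21.0976 = 0.846.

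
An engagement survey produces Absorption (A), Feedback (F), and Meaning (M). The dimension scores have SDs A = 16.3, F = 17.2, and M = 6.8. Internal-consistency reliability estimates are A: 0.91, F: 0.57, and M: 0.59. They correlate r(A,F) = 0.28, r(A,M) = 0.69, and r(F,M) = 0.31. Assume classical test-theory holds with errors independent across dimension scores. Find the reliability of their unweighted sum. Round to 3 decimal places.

Var(A+F+M) = 16.3² + 17.2² + 6.8² + 2·[16.3·17.2·0.28 + 16.3·6.8·0.69 + 17.2·6.8·0.31] = 607.77 + 382.476 = 990.246.
Under uncorrelated errors the observed covariances equal the true-score covariances, so only the own-variance terms attenuate.
True-score variance = [16.3²·0.91 + 17.2²·0.57 + 6.8²·0.59] + 382.476 = 437.688 + 382.476 = 820.164.
Reliability = 820.164 / 990.246 = 0.828.

0.828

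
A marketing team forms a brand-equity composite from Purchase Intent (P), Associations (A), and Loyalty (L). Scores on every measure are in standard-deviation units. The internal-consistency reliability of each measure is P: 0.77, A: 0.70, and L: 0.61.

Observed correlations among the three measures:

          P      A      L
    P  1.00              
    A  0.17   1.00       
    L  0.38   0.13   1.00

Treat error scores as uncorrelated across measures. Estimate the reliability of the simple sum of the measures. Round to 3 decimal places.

Var(P+A+L) = 3 + 2·[0.17 + 0.38 + 0.13] = 3 + 1.36 = 4.36.
Because errors are independent across components, Cov(Tᵢ,Tⱼ) = Cov(Xᵢ,Xⱼ); the off-diagonal part of the true-score variance is the same as above.
True-score variance = [0.77 + 0.70 + 0.61] + 1.36 = 2.08 + 1.36 = 3.44.
Reliability = 3.44 / 4.36 = 0.789.

0.789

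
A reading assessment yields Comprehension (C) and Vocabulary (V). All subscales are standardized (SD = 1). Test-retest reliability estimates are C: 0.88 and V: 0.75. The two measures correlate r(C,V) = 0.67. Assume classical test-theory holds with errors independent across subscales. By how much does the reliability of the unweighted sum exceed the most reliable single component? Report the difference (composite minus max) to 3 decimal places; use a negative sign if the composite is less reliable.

0.009

Var(sum) = 2 + 1.34 = 3.34; true-score variance = 1.63 + 1.34 = 2.97; composite reliability = 0.8892.
Max component reliability = 0.8800.
Difference = 0.8892 − 0.8800 = 0.009.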